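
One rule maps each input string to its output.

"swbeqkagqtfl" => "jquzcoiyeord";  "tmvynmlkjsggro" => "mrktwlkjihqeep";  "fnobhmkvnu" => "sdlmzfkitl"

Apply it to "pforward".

What's happening: move the last character to the front, then shift every letter 2 places backward in the alphabet (wrapping around).
On "pforward": the first step gives "dpforwar", and the second then gives "bndmpuyp".

bndmpuyp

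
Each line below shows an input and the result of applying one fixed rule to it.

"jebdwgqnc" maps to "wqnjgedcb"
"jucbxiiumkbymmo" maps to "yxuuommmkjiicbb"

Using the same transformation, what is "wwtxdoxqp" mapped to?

xxwwtqpod

What's happening: sort the characters into reverse alphabetical order.
For "wwtxdoxqp" the result is "xxwwtqpod".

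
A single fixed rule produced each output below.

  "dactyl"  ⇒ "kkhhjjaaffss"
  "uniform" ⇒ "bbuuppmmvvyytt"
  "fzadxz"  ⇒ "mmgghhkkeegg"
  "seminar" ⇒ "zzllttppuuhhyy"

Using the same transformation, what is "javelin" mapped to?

qqhhccllssppuu

Looking at the pairs, the operation is to shift every letter 7 places forward in the alphabet (wrapping around), then double every character.
Working it through for "javelin": intermediate "qhclspu", final "qqhhccllssppuu".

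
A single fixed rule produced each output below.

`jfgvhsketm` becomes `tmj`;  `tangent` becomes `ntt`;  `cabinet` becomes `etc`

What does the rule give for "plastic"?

What's happening: move the last 2 characters to the front (rotate right by 2), then keep only the first 3 characters.
Working it through for "plastic": intermediate "icplast", final "icp".

icp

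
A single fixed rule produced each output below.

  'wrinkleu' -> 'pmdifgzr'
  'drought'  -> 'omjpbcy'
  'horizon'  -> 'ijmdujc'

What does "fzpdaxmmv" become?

The transformation: swap the first and last characters, then shift every letter 5 places backward in the alphabet (wrapping around).
Doing the same to "fzpdaxmmv": "qukyvshha".

qukyvshha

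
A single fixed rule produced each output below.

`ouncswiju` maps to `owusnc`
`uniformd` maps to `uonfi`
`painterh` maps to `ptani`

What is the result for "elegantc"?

ealge

The pattern: delete the last 3 characters, then take characters alternately from the front and the back (1st, last, 2nd, 2nd-last, ...).
On "elegantc": the first step gives "elega", and the second then gives "ealge".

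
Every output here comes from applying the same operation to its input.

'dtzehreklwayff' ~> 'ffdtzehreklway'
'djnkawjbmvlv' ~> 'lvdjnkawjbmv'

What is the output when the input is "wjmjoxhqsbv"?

bvwjmjoxhqs

In each case the input is transformed by: move the last 2 characters to the front (rotate right by 2).
Doing the same to "wjmjoxhqsbv": "bvwjmjoxhqs".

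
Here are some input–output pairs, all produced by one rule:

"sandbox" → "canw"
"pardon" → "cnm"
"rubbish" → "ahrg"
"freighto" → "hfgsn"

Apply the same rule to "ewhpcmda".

oblcz

Rule — shift every letter 1 place backward in the alphabet (wrapping around), then delete the first 3 characters.
Working it through for "ewhpcmda": intermediate "dvgoblcz", final "oblcz".
(Check on "freighto": → "eqdhfgsn" → "hfgsn" ✓)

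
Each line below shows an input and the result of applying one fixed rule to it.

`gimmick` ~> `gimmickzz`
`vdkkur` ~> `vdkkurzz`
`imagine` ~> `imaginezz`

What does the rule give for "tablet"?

tabletzz

The pattern: append "zz".
Applying that to "tablet" gives "tabletzz".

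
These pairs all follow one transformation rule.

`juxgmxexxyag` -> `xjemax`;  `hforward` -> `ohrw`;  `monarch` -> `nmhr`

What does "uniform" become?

iumo

The pattern: keep every other character starting from the first (positions 1st, 3rd, 5th, ...), then swap each adjacent pair of characters (1↔2, 3↔4, ...).
Starting from "uniform": after the first operation, "uiom"; after the second, "iumo".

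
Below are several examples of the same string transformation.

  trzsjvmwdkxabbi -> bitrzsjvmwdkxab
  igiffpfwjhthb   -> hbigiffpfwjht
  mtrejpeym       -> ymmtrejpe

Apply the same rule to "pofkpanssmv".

Looking at the pairs, the operation is to move the last 2 characters to the front (rotate right by 2).
For "pofkpanssmv" the result is "mvpofkpanss".

mvpofkpanss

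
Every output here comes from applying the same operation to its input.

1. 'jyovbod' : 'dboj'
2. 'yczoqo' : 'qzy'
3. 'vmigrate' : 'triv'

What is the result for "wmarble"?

ebaw

Rule — keep every other character starting from the first (positions 1st, 3rd, 5th, ...), then reverse the string.
Applying both steps to "wmarble": "wabe", then "ebaw".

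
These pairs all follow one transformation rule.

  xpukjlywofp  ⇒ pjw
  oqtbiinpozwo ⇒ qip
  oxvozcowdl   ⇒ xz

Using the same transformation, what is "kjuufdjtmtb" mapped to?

jft

The pattern: delete the last 3 characters, then keep one character in every 3, starting at position 2 (positions 2nd, 5th, 8th, ...).
Applying both steps to "kjuufdjtmtb": "kjuufdjt", then "jft".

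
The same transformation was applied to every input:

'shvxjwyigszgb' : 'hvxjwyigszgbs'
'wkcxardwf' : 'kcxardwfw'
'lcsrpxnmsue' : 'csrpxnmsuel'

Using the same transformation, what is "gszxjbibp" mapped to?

szxjbibpg

Each output is the input with this applied: move the first character to the end.
"gszxjbibp" → "szxjbibpg".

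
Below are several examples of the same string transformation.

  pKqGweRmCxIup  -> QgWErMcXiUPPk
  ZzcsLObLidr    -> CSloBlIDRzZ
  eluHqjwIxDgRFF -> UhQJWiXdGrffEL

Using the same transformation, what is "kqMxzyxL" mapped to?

mXZYXlKQ

The pattern: flip the case of every letter, then move the first 2 characters to the end (rotate left by 2).
Starting from "kqMxzyxL": after the first operation, "KQmXZYXl"; after the second, "mXZYXlKQ".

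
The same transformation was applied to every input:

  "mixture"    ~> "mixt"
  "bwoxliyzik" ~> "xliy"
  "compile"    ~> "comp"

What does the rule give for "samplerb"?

ampl

The pattern: move the last 3 characters to the front (rotate right by 3), then keep only the last 4 characters.
Applying both steps to "samplerb": "erbsampl", then "ampl".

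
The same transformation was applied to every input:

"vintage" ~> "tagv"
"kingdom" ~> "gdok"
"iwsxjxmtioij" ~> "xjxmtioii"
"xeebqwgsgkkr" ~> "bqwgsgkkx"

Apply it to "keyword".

work

Looking at the pairs, the operation is to swap the first and last characters, then delete the first 3 characters.
For "keyword", step one produces "deywork"; step two turns that into "work".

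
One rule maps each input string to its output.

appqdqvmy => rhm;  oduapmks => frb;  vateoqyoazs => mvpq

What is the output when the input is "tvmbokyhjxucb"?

The transformation: shift every letter 9 places backward in the alphabet (wrapping around), then keep one character in every 3, starting at position 1 (positions 1st, 4th, 7th, ...).
For "tvmbokyhjxucb", step one produces "kmdsfbpyaolts"; step two turns that into "kspos".

kspos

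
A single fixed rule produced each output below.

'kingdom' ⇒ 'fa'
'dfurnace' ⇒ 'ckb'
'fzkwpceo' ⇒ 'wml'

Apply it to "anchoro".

kl

In each case the input is transformed by: keep one character in every 3, starting at position 2 (positions 2nd, 5th, 8th, ...), then shift every letter 3 places backward in the alphabet (wrapping around).
Working it through for "anchoro": intermediate "no", final "kl".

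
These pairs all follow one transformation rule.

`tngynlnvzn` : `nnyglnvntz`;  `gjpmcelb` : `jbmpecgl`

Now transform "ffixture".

fexiutfr

The transformation: swap the first and last characters, then swap each adjacent pair of characters (1↔2, 3↔4, ...).
Applying both steps to "ffixture": "efixturf", then "fexiutfr".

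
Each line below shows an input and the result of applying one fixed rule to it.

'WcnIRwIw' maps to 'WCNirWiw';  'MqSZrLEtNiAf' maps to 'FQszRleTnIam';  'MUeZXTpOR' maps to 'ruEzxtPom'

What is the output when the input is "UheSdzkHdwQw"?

WHEsDZKhDWqu

Each output is the input with this applied: swap the first and last characters, then flip the case of every letter.
Applying that to "UheSdzkHdwQw" gives "WHEsDZKhDWqu".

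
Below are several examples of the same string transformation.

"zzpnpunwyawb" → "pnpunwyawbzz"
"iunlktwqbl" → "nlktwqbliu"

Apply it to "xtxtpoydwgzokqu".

xtpoydwgzokquxt

Rule — move the first 2 characters to the end (rotate left by 2).
"xtxtpoydwgzokqu" → "xtpoydwgzokquxt".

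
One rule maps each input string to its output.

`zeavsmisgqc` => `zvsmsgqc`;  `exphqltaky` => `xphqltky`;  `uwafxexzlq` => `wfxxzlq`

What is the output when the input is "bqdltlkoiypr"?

bqdltlkypr

The pattern: remove every vowel.
So "bqdltlkoiypr" becomes "bqdltlkypr".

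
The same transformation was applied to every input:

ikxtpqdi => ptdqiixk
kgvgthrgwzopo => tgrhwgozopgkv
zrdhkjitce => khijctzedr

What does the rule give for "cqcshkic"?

Looking at the pairs, the operation is to move the first 3 characters to the end (rotate left by 3), then swap each adjacent pair of characters (1↔2, 3↔4, ...).
Applying both steps to "cqcshkic": "shkiccqc", then "hsikcccq".

hsikcccq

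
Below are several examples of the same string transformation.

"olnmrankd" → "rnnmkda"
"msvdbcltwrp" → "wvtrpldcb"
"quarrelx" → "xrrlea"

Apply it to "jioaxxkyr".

What's happening: delete the first 2 characters, then sort the characters into reverse alphabetical order.
"jioaxxkyr" → "oaxxkyr" → "yxxroka".

yxxroka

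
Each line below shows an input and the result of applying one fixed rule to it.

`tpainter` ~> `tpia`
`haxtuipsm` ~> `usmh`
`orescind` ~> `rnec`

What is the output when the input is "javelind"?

Looking at the pairs, the operation is to sort the characters into reverse alphabetical order, then keep every other character starting from the second (positions 2nd, 4th, 6th, ...).
Starting from "javelind": after the first operation, "vnljieda"; after the second, "njea".

njea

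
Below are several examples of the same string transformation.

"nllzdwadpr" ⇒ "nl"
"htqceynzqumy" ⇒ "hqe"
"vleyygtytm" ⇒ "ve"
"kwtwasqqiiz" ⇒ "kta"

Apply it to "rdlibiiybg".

rl

Rule — keep every other character starting from the first (positions 1st, 3rd, 5th, ...), then delete the last 3 characters.
Working it through for "rdlibiiybg": intermediate "rlbib", final "rl".
(Check on "htqceynzqumy": → "hqenqm" → "hqe" ✓)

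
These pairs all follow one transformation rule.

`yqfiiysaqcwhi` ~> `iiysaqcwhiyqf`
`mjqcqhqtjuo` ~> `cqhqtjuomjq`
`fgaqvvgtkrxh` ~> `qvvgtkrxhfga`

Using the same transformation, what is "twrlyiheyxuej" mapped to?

In each case the input is transformed by: move the first 3 characters to the end (rotate left by 3).
Applying that to "twrlyiheyxuej" gives "lyiheyxuejtwr".

lyiheyxuejtwr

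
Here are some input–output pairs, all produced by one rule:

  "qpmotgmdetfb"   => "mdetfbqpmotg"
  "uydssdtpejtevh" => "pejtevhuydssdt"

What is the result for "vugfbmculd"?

Looking at the pairs, the operation is to swap the front and back halves of the string.
Doing the same to "vugfbmculd": "mculdvugfb".

mculdvugfb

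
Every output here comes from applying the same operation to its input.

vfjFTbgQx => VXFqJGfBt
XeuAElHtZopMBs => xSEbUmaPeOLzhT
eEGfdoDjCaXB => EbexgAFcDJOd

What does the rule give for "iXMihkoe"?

The pattern: flip the case of every letter, then take characters alternately from the front and the back (1st, last, 2nd, 2nd-last, ...).
Working it through for "iXMihkoe": intermediate "IxmIHKOE", final "IExOmKIH".

IExOmKIH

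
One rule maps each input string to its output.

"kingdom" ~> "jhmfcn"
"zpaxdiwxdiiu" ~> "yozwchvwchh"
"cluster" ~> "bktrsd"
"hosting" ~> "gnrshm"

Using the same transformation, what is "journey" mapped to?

What's happening: shift every letter 1 place backward in the alphabet (wrapping around), then delete the last character.
"journey" → "intqmdx" → "intqmd".

intqmd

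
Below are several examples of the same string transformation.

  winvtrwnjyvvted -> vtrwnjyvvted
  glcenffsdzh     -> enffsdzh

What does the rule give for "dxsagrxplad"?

The transformation: delete the first 3 characters.
For "dxsagrxplad" the result is "agrxplad".

agrxplad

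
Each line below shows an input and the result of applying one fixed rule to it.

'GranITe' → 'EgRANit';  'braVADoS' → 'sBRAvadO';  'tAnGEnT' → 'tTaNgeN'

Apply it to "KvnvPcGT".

The rule is to flip the case of every letter, then move the last character to the front.
For "KvnvPcGT", step one produces "kVNVpCgt"; step two turns that into "tkVNVpCg".

tkVNVpCg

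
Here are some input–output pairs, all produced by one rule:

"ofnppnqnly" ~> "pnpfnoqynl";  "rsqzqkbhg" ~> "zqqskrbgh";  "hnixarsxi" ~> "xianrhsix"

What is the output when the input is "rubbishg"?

The transformation: move the first 3 characters to the end (rotate left by 3), then take characters alternately from the front and the back (1st, last, 2nd, 2nd-last, ...).
"rubbishg" → "bishgrub" → "bbiusrhg".
(Check on "rsqzqkbhg": → "zqkbhgrsq" → "zqqskrbgh" ✓)

bbiusrhg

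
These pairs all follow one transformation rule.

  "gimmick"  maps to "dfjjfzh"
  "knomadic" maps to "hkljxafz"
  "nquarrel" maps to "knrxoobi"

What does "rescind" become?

obpzfka

Looking at the pairs, the operation is to shift every letter 3 places backward in the alphabet (wrapping around).
So "rescind" becomes "obpzfka".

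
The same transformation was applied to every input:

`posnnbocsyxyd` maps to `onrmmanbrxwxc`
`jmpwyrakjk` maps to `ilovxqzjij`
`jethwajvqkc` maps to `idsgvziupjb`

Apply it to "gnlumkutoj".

fmktljtsni

The rule is to shift every letter 1 place backward in the alphabet (wrapping around).
"gnlumkutoj" → "fmktljtsni".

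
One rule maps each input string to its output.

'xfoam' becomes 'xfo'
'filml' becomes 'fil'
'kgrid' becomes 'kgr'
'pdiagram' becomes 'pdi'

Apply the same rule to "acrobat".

The pattern: keep only the first 3 characters.
Doing the same to "acrobat": "acr".

acr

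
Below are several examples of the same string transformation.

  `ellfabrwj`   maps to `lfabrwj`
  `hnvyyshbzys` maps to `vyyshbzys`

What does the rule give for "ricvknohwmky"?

cvknohwmky

Looking at the pairs, the operation is to delete the first 2 characters.
"ricvknohwmky" → "cvknohwmky".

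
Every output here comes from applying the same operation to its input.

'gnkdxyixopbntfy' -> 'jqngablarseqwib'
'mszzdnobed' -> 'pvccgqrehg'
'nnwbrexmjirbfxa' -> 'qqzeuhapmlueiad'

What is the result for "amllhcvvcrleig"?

The transformation: shift every letter 3 places forward in the alphabet (wrapping around).
On "amllhcvvcrleig" that produces "dpookfyyfuohlj".

dpookfyyfuohlj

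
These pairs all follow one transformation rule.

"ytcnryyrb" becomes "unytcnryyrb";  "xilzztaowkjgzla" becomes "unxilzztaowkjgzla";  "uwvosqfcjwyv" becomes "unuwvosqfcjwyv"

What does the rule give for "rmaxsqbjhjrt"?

unrmaxsqbjhjrt

The pattern: prepend "un".
On "rmaxsqbjhjrt" that produces "unrmaxsqbjhjrt".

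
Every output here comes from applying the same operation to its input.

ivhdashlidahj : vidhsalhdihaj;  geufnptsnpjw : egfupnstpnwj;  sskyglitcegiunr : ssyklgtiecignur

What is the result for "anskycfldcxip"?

nakscylfcdixp

In each case the input is transformed by: swap each adjacent pair of characters (1↔2, 3↔4, ...).
On "anskycfldcxip" that produces "nakscylfcdixp".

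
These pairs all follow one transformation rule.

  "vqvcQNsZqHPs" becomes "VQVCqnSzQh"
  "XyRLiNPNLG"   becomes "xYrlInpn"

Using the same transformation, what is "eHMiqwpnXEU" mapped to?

EhmIQWPNx

In each case the input is transformed by: flip the case of every letter, then delete the last 2 characters.
Working it through for "eHMiqwpnXEU": intermediate "EhmIQWPNxeu", final "EhmIQWPNx".
(Check on "XyRLiNPNLG": → "xYrlInpnlg" → "xYrlInpn" ✓)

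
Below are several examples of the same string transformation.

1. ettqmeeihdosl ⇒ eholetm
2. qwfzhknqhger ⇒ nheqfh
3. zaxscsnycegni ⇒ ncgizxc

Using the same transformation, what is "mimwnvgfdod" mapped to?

What's happening: keep every other character starting from the first (positions 1st, 3rd, 5th, ...), then move the first 3 characters to the end (rotate left by 3).
Starting from "mimwnvgfdod": after the first operation, "mmngdd"; after the second, "gddmmn".

gddmmn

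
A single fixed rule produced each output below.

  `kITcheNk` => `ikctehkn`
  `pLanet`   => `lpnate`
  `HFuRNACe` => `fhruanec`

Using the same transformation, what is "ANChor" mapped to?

The transformation: swap each adjacent pair of characters (1↔2, 3↔4, ...), then convert every letter to lowercase.
Applying both steps to "ANChor": "NAhCro", then "nahcro".

nahcro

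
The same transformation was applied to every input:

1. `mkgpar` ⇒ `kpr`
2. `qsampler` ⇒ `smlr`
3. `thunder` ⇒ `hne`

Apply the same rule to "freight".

rih

Rule — keep every other character starting from the second (positions 2nd, 4th, 6th, ...).
For "freight" the result is "rih".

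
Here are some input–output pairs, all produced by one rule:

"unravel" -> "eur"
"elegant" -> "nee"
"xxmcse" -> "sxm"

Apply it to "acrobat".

aar

Looking at the pairs, the operation is to move the last 3 characters to the front (rotate right by 3), then keep every other character starting from the second (positions 2nd, 4th, 6th, ...).
"acrobat" → "batacro" → "aar".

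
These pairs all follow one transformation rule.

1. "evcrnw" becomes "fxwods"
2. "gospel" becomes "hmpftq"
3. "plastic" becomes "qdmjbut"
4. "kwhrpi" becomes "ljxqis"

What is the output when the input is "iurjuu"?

What's happening: shift every letter 1 place forward in the alphabet (wrapping around), then take characters alternately from the front and the back (1st, last, 2nd, 2nd-last, ...).
For "iurjuu", step one produces "jvskvv"; step two turns that into "jvvvsk".

jvvvsk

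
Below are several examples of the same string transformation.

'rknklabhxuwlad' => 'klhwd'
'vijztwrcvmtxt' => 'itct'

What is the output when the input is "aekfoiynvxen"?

In each case the input is transformed by: keep one character in every 3, starting at position 2 (positions 2nd, 5th, 8th, ...).
Applying that to "aekfoiynvxen" gives "eone".

eone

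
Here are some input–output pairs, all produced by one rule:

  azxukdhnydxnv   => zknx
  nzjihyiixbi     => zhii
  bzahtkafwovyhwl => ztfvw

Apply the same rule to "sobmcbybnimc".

Looking at the pairs, the operation is to keep one character in every 3, starting at position 2 (positions 2nd, 5th, 8th, ...).
So "sobmcbybnimc" becomes "ocbm".

ocbm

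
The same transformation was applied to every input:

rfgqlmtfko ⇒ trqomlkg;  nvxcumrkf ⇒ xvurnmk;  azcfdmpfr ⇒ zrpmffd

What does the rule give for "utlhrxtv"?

xvuttr

The pattern: sort the characters into reverse alphabetical order, then delete the last 2 characters.
For "utlhrxtv", step one produces "xvuttrlh"; step two turns that into "xvuttr".
(Check on "rfgqlmtfko": → "trqomlkgff" → "trqomlkg" ✓)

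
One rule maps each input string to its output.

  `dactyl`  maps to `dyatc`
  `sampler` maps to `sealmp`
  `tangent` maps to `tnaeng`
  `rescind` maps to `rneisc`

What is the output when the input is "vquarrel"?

veqrura

What's happening: delete the last character, then take characters alternately from the front and the back (1st, last, 2nd, 2nd-last, ...).
Working it through for "vquarrel": intermediate "vquarre", final "veqrura".
(Check on "sampler": → "sample" → "sealmp" ✓)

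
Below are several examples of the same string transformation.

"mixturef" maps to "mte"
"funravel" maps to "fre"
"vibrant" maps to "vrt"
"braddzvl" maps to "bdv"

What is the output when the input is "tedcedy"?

tcy

Looking at the pairs, the operation is to keep one character in every 3, starting at position 1 (positions 1st, 4th, 7th, ...).
For "tedcedy" the result is "tcy".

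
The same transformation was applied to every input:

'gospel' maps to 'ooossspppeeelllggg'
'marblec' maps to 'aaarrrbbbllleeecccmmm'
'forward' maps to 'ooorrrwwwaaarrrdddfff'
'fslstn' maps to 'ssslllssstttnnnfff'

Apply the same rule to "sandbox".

The transformation: move the first character to the end, then repeat every character 3 times.
Applying both steps to "sandbox": "andboxs", then "aaannndddbbboooxxxsss".

aaannndddbbboooxxxsss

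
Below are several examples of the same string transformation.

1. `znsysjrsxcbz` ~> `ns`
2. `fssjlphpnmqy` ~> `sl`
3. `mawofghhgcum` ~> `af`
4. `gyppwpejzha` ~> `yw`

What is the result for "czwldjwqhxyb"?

zd

The transformation: keep one character in every 3, starting at position 2 (positions 2nd, 5th, 8th, ...), then delete the last 2 characters.
Starting from "czwldjwqhxyb": after the first operation, "zdqy"; after the second, "zd".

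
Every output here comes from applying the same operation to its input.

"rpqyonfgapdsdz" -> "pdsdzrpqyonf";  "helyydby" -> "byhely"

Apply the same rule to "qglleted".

edqgll

In each case the input is transformed by: swap the front and back halves of the string, then delete the first 2 characters.
On "qglleted": the first step gives "etedqgll", and the second then gives "edqgll".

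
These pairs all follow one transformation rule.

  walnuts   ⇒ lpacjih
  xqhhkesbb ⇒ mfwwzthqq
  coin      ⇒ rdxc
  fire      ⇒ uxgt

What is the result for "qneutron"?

fctjigdc

The transformation: shift every letter 11 places backward in the alphabet (wrapping around).
So "qneutron" becomes "fctjigdc".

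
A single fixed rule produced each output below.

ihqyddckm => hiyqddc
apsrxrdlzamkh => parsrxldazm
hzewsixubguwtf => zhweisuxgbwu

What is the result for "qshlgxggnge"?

sqlhxgggn

What's happening: delete the last 2 characters, then swap each adjacent pair of characters (1↔2, 3↔4, ...).
Working it through for "qshlgxggnge": intermediate "qshlgxggn", final "sqlhxgggn".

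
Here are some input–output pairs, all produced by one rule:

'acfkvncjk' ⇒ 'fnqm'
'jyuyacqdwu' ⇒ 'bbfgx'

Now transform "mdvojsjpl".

The rule is to keep every other character starting from the second (positions 2nd, 4th, 6th, ...), then shift every letter 3 places forward in the alphabet (wrapping around).
"mdvojsjpl" → "dosp" → "grvs".

grvs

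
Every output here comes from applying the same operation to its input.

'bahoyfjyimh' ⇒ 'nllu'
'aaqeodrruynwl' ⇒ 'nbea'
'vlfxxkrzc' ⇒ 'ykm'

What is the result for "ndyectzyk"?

qpl

The transformation: keep one character in every 3, starting at position 2 (positions 2nd, 5th, 8th, ...), then shift every letter 13 places forward in the alphabet (wrapping around) — i.e. ROT13.
Working it through for "ndyectzyk": intermediate "dcy", final "qpl".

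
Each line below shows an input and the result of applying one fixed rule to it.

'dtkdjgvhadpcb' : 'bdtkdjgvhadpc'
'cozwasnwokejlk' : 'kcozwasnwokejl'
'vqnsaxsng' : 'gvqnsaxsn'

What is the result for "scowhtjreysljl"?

lscowhtjreyslj

In each case the input is transformed by: move the last character to the front.
So "scowhtjreysljl" becomes "lscowhtjreyslj".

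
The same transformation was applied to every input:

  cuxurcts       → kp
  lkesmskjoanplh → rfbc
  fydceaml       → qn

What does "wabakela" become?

or

What's happening: shift every letter 13 places forward in the alphabet (wrapping around) — i.e. ROT13, then keep one character in every 3, starting at position 3 (positions 3rd, 6th, 9th, ...).
On "wabakela" that produces "or".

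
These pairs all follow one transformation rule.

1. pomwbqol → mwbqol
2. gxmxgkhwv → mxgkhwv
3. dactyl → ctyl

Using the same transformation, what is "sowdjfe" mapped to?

wdjfe

The transformation: delete the first 2 characters.
Applying that to "sowdjfe" gives "wdjfe".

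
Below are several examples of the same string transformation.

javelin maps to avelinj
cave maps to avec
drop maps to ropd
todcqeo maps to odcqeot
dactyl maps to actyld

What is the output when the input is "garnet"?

arnetg

Rule — move the first character to the end.
"garnet" → "arnetg".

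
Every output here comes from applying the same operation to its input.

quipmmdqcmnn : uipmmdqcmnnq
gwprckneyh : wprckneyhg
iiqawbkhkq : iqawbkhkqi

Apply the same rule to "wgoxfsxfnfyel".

The pattern: move the first character to the end.
On "wgoxfsxfnfyel" that produces "goxfsxfnfyelw".

goxfsxfnfyelw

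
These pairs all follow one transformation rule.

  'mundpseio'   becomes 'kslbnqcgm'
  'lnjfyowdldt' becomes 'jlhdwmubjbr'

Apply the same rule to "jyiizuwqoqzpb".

In each case the input is transformed by: shift every letter 2 places backward in the alphabet (wrapping around).
Applying that to "jyiizuwqoqzpb" gives "hwggxsuomoxnz".

hwggxsuomoxnz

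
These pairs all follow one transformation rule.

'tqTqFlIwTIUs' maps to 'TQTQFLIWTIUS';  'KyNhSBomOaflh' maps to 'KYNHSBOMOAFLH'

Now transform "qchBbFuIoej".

QCHBBFUIOEJ

Each output is the input with this applied: convert every letter to uppercase.
On "qchBbFuIoej" that produces "QCHBBFUIOEJ".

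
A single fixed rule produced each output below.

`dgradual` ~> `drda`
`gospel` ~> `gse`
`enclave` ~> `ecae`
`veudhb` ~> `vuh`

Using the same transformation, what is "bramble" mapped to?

The pattern: keep every other character starting from the first (positions 1st, 3rd, 5th, ...).
"bramble" → "babe".

babe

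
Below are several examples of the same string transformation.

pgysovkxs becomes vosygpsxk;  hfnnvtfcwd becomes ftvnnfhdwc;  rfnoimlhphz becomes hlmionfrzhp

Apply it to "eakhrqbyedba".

eybqrhkaeabd

The transformation: move the last 3 characters to the front (rotate right by 3), then reverse the string.
On "eakhrqbyedba": the first step gives "dbaeakhrqbye", and the second then gives "eybqrhkaeabd".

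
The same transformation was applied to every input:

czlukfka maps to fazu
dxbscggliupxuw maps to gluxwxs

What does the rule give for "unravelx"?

exna

What's happening: keep every other character starting from the second (positions 2nd, 4th, 6th, ...), then move the first 2 characters to the end (rotate left by 2).
On "unravelx": the first step gives "naex", and the second then gives "exna".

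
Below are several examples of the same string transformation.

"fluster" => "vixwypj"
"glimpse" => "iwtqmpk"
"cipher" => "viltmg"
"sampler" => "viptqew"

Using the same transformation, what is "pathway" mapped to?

The transformation: reverse the string, then shift every letter 4 places forward in the alphabet (wrapping around).
On "pathway": the first step gives "yawhtap", and the second then gives "cealxet".
(Check on "glimpse": → "espmilg" → "iwtqmpk" ✓)

cealxet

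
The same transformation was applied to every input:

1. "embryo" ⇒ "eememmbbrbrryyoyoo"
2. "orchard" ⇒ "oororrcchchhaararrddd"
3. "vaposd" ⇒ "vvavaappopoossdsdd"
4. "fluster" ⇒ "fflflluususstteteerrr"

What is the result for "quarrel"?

Looking at the pairs, the operation is to repeat every character 3 times, then swap each adjacent pair of characters (1↔2, 3↔4, ...).
Applying both steps to "quarrel": "qqquuuaaarrrrrreeelll", then "qququuaararrrrereelll".

qququuaararrrrereelll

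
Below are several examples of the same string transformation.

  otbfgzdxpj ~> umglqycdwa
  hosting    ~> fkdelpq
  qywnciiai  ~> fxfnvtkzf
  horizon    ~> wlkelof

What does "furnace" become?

In each case the input is transformed by: move the last 3 characters to the front (rotate right by 3), then shift every letter 3 places backward in the alphabet (wrapping around).
Working it through for "furnace": intermediate "acefurn", final "xzbcrok".

xzbcrok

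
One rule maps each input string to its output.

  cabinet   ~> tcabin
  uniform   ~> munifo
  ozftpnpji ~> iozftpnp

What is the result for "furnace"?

The pattern: move the last character to the front, then delete the last character.
So "furnace" becomes "efurna".

efurna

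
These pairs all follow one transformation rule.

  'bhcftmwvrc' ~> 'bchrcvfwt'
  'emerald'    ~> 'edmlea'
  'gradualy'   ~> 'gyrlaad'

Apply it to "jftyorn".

jnfrto

The transformation: take characters alternately from the front and the back (1st, last, 2nd, 2nd-last, ...), then delete the last character.
"jftyorn" → "jnfrtoy" → "jnfrto".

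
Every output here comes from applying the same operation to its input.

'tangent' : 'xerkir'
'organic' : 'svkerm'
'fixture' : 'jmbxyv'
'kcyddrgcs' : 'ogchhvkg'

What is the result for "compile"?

The transformation: shift every letter 4 places forward in the alphabet (wrapping around), then delete the last character.
Working it through for "compile": intermediate "gsqtmpi", final "gsqtmp".
(Check on "organic": → "svkermg" → "svkerm" ✓)

gsqtmp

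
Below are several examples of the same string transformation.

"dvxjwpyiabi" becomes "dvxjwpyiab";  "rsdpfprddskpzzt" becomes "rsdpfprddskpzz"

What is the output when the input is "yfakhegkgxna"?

yfakhegkgxn

The transformation: delete the last character.
"yfakhegkgxna" → "yfakhegkgxn".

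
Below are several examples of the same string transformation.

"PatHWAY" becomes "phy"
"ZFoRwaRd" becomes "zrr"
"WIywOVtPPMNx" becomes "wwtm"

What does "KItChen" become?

Rule — keep one character in every 3, starting at position 1 (positions 1st, 4th, 7th, ...), then convert every letter to lowercase.
Doing the same to "KItChen": "kcn".

kcn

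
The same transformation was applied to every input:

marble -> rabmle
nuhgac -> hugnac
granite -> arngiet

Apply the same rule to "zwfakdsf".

In each case the input is transformed by: move the first 2 characters to the end (rotate left by 2), then take characters alternately from the front and the back (1st, last, 2nd, 2nd-last, ...).
Applying both steps to "zwfakdsf": "fakdsfzw", then "fwazkfds".

fwazkfds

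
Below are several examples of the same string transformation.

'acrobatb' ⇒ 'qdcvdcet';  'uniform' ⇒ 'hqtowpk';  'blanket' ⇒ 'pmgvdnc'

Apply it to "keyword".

Each output is the input with this applied: move the first 3 characters to the end (rotate left by 3), then shift every letter 2 places forward in the alphabet (wrapping around).
Applying both steps to "keyword": "wordkey", then "yqtfmga".

yqtfmga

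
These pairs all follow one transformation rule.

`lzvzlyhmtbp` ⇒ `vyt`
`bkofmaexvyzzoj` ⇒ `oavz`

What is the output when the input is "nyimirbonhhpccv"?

irnpv

What's happening: keep one character in every 3, starting at position 3 (positions 3rd, 6th, 9th, ...).
So "nyimirbonhhpccv" becomes "irnpv".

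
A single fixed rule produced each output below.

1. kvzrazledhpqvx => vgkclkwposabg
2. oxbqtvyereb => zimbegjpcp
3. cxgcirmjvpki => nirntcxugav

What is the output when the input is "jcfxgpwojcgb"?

unqirahzunr

The pattern: delete the last character, then shift every letter 11 places forward in the alphabet (wrapping around).
Working it through for "jcfxgpwojcgb": intermediate "jcfxgpwojcg", final "unqirahzunr".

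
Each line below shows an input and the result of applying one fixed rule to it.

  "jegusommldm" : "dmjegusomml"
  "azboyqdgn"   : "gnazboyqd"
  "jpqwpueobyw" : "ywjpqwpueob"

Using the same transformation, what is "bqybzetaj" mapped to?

Looking at the pairs, the operation is to move the last 2 characters to the front (rotate right by 2).
"bqybzetaj" → "ajbqybzet".

ajbqybzet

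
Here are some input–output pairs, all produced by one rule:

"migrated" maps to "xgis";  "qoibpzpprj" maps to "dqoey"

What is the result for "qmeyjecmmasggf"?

The pattern: keep every other character starting from the second (positions 2nd, 4th, 6th, ...), then shift every letter 11 places backward in the alphabet (wrapping around).
Doing the same to "qmeyjecmmasggf": "bntbpvu".
(Check on "migrated": → "irtd" → "xgis" ✓)

bntbpvu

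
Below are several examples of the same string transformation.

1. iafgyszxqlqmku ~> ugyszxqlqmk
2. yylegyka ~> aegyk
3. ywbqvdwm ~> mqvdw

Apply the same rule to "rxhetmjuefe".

eetmjuef

Rule — delete the first 3 characters, then move the last character to the front.
Starting from "rxhetmjuefe": after the first operation, "etmjuefe"; after the second, "eetmjuef".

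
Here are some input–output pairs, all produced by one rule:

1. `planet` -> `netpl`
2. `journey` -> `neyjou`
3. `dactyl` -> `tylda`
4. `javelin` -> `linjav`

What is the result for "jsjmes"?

Rule — move the last 3 characters to the front (rotate right by 3), then delete the last character.
Applying both steps to "jsjmes": "mesjsj", then "mesjs".

mesjs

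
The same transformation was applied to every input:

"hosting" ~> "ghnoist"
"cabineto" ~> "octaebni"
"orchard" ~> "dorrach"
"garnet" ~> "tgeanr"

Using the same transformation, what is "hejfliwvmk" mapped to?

khmevjwfil

In each case the input is transformed by: reverse the string, then take characters alternately from the front and the back (1st, last, 2nd, 2nd-last, ...).
On "hejfliwvmk" that produces "khmevjwfil".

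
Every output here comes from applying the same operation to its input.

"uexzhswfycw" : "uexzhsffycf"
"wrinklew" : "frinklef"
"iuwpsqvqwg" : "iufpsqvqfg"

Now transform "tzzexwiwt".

Rule — replace every "w" with "f".
Applying that to "tzzexwiwt" gives "tzzexfift".

tzzexfift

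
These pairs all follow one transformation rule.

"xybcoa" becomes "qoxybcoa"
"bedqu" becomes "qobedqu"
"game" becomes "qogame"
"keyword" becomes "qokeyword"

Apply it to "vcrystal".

qovcrystal

Rule — prepend "qo".
Applying that to "vcrystal" gives "qovcrystal".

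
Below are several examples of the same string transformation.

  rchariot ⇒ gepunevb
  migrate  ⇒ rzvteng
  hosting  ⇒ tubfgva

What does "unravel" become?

yhaenir

In each case the input is transformed by: move the last character to the front, then shift every letter 13 places forward in the alphabet (wrapping around) — i.e. ROT13.
On "unravel": the first step gives "lunrave", and the second then gives "yhaenir".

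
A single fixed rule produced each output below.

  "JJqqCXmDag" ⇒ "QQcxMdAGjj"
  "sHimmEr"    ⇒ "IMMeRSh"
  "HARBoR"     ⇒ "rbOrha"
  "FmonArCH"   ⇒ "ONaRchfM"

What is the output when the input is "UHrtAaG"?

RTaAguh

The transformation: flip the case of every letter, then move the first 2 characters to the end (rotate left by 2).
On "UHrtAaG": the first step gives "uhRTaAg", and the second then gives "RTaAguh".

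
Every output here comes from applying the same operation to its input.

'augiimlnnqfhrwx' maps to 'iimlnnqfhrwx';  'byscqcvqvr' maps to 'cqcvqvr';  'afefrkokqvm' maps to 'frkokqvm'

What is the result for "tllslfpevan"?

What's happening: delete the first 3 characters.
So "tllslfpevan" becomes "slfpevan".

slfpevan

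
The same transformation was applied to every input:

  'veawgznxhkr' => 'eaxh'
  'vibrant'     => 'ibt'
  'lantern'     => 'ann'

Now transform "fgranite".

gre

What's happening: swap each adjacent pair of characters (1↔2, 3↔4, ...), then keep one character in every 3, starting at position 1 (positions 1st, 4th, 7th, ...).
Starting from "fgranite": after the first operation, "gfarinet"; after the second, "gre".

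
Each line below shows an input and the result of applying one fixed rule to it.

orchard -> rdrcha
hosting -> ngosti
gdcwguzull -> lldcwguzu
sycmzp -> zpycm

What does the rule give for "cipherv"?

rviphe

The rule is to delete the first character, then move the last 2 characters to the front (rotate right by 2).
Applying both steps to "cipherv": "ipherv", then "rviphe".
(Check on "sycmzp": → "ycmzp" → "zpycm" ✓)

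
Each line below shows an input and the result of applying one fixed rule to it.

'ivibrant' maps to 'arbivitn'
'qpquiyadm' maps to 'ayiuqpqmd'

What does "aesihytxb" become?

tyhiseabx

The rule is to reverse the string, then move the first 2 characters to the end (rotate left by 2).
"aesihytxb" → "bxtyhisea" → "tyhiseabx".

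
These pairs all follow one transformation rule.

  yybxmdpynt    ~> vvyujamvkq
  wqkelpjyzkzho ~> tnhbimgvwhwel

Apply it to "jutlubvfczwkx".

Rule — shift every letter 3 places backward in the alphabet (wrapping around).
"jutlubvfczwkx" → "grqirysczwthu".

grqirysczwthu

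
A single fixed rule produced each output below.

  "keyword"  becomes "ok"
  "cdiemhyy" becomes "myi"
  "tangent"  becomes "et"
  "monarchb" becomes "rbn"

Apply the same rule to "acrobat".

The transformation: move the first 3 characters to the end (rotate left by 3), then keep one character in every 3, starting at position 2 (positions 2nd, 5th, 8th, ...).
"acrobat" → "obatacr" → "ba".

ba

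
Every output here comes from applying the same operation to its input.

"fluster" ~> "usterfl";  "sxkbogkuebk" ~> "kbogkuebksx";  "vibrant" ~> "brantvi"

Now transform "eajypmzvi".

Looking at the pairs, the operation is to move the first 2 characters to the end (rotate left by 2).
"eajypmzvi" → "jypmzviea".

jypmzviea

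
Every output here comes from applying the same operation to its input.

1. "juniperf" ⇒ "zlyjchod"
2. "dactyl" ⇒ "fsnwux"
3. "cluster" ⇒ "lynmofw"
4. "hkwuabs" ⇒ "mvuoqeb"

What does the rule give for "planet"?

nyhufj

Rule — reverse the string, then shift every letter 6 places backward in the alphabet (wrapping around).
Starting from "planet": after the first operation, "tenalp"; after the second, "nyhufj".
(Check on "juniperf": → "frepinuj" → "zlyjchod" ✓)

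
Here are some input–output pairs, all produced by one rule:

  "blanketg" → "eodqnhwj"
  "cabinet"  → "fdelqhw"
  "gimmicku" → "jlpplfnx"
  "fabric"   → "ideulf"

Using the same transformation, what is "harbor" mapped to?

kdueru

The pattern: shift every letter 3 places forward in the alphabet (wrapping around).
So "harbor" becomes "kdueru".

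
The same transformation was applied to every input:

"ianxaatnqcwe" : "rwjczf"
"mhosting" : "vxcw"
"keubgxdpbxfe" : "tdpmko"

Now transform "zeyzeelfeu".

Looking at the pairs, the operation is to keep every other character starting from the first (positions 1st, 3rd, 5th, ...), then shift every letter 9 places forward in the alphabet (wrapping around).
For "zeyzeelfeu", step one produces "zyele"; step two turns that into "ihnun".

ihnun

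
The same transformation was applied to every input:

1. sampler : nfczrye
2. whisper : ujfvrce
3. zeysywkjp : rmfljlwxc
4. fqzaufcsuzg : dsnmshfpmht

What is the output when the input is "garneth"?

The pattern: swap each adjacent pair of characters (1↔2, 3↔4, ...), then shift every letter 13 places forward in the alphabet (wrapping around) — i.e. ROT13.
On "garneth": the first step gives "agnrteh", and the second then gives "ntaegru".

ntaegru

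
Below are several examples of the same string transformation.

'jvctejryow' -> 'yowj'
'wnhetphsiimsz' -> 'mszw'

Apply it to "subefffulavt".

avts

In each case the input is transformed by: move the last 3 characters to the front (rotate right by 3), then keep only the first 4 characters.
Applying both steps to "subefffulavt": "avtsubeffful", then "avts".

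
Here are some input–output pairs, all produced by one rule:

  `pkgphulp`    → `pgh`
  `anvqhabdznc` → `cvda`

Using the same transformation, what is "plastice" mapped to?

Looking at the pairs, the operation is to take characters alternately from the front and the back (1st, last, 2nd, 2nd-last, ...), then keep one character in every 3, starting at position 2 (positions 2nd, 5th, 8th, ...).
Applying both steps to "plastice": "pelcaist", then "eat".

eat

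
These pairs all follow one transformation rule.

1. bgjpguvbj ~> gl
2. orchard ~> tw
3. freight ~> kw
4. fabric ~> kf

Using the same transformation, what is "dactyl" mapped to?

Looking at the pairs, the operation is to shift every letter 5 places forward in the alphabet (wrapping around), then keep only the first 2 characters.
On "dactyl": the first step gives "ifhydq", and the second then gives "if".

if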